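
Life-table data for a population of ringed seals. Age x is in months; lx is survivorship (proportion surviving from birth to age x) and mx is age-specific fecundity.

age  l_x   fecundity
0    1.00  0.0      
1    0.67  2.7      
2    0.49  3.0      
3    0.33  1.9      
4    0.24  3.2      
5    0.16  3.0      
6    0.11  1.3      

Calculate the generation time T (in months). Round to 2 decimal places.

2.45

lx·mx: 0, 1.809, 1.47, 0.627, 0.768, 0.48, 0.143 → R0 = 5.297
x·lx·mx: 0, 1.809, 2.94, 1.881, 3.072, 2.4, 0.858 → Σ = 12.96
T = 12.96 / 5.297 = 2.446668… → 2.45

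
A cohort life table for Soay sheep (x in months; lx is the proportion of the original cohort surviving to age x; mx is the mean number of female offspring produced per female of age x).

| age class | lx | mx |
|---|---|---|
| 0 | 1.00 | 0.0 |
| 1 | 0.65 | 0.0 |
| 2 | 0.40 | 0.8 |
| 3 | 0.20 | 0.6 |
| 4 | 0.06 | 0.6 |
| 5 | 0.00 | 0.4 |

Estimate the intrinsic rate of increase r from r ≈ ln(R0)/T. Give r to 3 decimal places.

-0.309

R0 = Σ lx·mx = 0 + 0 + 0.32 + 0.12 + 0.036 + 0 = 0.476
Σ x·lx·mx = 1.144; T = 1.144/0.476 = 2.40336…
r ≈ ln(R0)/T = ln(0.476)/2.40336… = -0.30887… → -0.309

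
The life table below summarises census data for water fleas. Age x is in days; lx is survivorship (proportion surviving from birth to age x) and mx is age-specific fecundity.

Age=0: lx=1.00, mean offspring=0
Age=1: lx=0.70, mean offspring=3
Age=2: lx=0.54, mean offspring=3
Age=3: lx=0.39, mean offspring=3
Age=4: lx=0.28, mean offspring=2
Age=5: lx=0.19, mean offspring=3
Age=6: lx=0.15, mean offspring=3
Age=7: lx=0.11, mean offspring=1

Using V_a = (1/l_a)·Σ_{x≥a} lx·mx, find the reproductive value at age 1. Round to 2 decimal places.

lx·mx for x ≥ 1: 2.1, 1.62, 1.17, 0.56, 0.57, 0.45, 0.11 → sum = 6.58
V_1 = 6.58 / l_1 = 6.58 / 0.7 = 9.4 → 9.40

9.40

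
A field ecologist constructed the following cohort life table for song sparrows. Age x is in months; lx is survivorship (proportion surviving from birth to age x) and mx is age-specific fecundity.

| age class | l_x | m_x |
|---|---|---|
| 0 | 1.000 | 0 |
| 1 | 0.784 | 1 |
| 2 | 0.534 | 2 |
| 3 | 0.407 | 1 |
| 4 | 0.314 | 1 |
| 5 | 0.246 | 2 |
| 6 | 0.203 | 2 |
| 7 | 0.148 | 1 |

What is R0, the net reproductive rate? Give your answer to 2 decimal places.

3.62

lx·mx by age: 0, 0.784, 1.068, 0.407, 0.314, 0.492, 0.406, 0.148
R0 = Σ lx·mx = 3.619 → 3.62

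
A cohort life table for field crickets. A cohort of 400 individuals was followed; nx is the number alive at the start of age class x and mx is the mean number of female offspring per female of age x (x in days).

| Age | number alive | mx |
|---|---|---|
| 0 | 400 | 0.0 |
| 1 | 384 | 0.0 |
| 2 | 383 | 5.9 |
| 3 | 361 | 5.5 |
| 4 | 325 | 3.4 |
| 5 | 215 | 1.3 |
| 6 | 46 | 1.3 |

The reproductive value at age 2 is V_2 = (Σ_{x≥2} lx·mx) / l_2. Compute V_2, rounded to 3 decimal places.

lx = nx/n0 = nx/400: 1, 0.96, 0.9575, 0.9025, 0.8125, 0.5375, 0.115
lx·mx for x ≥ 2: 5.64925, 4.96375, 2.7625, 0.69875, 0.1495 → sum = 14.22375
V_2 = 14.22375 / l_2 = 14.22375 / 0.9575 = 14.855091… → 14.855

14.855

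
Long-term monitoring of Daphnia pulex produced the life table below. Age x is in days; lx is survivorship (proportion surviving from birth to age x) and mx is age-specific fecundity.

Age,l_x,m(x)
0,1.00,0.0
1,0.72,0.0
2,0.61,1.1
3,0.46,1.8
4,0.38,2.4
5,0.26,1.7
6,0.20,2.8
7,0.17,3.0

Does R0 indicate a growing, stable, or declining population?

growing

R0 = Σ lx·mx = 0 + 0 + 0.671 + 0.828 + 0.912 + 0.442 + 0.56 + 0.51 = 3.923
R0 > 1, so the population is growing.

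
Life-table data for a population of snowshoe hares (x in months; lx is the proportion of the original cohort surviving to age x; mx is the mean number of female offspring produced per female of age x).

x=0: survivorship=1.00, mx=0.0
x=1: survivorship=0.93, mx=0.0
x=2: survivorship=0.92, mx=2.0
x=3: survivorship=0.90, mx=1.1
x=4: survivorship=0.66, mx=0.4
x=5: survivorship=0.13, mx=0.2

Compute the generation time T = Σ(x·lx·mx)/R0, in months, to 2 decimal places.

2.51

lx·mx: 0, 0, 1.84, 0.99, 0.264, 0.026 → R0 = 3.12
x·lx·mx: 0, 0, 3.68, 2.97, 1.056, 0.13 → Σ = 7.836
T = 7.836 / 3.12 = 2.511538… → 2.51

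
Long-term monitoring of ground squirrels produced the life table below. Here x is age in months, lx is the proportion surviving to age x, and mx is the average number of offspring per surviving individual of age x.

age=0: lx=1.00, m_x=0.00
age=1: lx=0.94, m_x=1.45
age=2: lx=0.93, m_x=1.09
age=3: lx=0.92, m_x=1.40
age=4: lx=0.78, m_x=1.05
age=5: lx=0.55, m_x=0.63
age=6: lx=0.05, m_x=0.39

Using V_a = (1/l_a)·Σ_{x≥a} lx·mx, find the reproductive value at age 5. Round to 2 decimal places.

lx·mx for x ≥ 5: 0.3465, 0.0195 → sum = 0.366
V_5 = 0.366 / l_5 = 0.366 / 0.55 = 0.665455… → 0.67

0.67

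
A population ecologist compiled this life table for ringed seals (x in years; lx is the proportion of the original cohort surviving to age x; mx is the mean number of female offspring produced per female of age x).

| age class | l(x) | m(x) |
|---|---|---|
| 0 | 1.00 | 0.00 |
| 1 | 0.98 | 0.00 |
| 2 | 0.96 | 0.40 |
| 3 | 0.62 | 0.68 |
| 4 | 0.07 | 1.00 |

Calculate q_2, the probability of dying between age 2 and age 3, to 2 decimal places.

q_2 = (l_2 − l_3) / l_2 = (0.96 − 0.62) / 0.96
     = 0.34 / 0.96 = 0.354167… → 0.35

0.35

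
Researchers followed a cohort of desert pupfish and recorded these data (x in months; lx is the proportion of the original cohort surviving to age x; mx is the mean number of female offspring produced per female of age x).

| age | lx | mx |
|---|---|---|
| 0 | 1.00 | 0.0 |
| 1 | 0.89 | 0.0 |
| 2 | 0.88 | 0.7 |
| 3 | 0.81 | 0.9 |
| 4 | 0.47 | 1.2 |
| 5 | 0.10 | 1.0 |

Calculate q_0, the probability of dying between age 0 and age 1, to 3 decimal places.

0.110

q_0 = (l_0 − l_1) / l_0 = (1 − 0.89) / 1
     = 0.11 / 1 = 0.11 → 0.110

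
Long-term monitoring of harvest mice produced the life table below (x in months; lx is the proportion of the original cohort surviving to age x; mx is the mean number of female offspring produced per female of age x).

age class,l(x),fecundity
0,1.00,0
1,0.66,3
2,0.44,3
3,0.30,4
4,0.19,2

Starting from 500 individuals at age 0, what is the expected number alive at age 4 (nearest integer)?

Expected survivors = N0 · l_4 = 500 × 0.19 = 95 → 95

95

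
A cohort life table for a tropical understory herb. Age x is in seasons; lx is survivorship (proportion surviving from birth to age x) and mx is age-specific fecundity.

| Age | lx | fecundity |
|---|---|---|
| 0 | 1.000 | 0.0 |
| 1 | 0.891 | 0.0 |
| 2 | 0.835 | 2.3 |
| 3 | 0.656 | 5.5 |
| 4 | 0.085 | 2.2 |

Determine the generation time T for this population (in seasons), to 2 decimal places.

2.70

lx·mx: 0, 0, 1.9205, 3.608, 0.187 → R0 = 5.7155
x·lx·mx: 0, 0, 3.841, 10.824, 0.748 → Σ = 15.413
T = 15.413 / 5.7155 = 2.696702… → 2.70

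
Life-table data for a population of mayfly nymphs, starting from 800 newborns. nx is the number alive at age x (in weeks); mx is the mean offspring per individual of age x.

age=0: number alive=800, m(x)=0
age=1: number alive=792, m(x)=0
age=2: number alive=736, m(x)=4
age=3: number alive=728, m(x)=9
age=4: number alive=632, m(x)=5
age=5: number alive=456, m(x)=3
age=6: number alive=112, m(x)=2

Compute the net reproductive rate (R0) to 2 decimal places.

17.81

lx = nx/n0 = nx/800: 1, 0.99, 0.92, 0.91, 0.79, 0.57, 0.14
lx·mx by age: 0, 0, 3.68, 8.19, 3.95, 1.71, 0.28
R0 = Σ lx·mx = 17.81 → 17.81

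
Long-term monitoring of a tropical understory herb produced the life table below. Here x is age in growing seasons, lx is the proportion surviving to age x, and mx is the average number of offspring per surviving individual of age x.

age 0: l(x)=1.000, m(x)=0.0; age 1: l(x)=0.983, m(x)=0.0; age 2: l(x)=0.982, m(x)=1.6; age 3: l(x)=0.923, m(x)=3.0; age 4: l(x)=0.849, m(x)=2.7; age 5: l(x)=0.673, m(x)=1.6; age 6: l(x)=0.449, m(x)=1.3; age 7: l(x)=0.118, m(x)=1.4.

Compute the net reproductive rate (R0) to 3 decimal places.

lx·mx by age: 0, 0, 1.5712, 2.769, 2.2923, 1.0768, 0.5837, 0.1652
R0 = Σ lx·mx = 8.4582 → 8.458

8.458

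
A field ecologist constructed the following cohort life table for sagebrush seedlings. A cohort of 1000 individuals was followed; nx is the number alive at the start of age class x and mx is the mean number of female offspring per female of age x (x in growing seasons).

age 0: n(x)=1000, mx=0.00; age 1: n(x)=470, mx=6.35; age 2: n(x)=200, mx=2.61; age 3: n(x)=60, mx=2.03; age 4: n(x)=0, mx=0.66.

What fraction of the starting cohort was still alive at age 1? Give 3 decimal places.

0.470

l_1 = n_1/n_0 = 470/1000 = 0.47 → 0.470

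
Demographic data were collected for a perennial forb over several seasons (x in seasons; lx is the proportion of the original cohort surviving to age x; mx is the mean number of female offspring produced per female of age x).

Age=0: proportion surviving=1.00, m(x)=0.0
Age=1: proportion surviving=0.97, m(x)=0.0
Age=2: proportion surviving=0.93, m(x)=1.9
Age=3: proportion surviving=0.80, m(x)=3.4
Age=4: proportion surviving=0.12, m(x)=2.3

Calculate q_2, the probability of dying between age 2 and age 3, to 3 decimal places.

0.140

q_2 = (l_2 − l_3) / l_2 = (0.93 − 0.8) / 0.93
     = 0.13 / 0.93 = 0.139785… → 0.140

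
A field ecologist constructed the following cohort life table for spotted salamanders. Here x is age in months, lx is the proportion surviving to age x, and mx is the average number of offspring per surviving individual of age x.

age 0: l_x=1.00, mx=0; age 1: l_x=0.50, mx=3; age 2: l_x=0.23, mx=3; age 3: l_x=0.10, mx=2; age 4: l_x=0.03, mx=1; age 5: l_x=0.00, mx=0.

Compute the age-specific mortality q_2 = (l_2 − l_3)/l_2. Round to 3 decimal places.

0.565

q_2 = (l_2 − l_3) / l_2 = (0.23 − 0.1) / 0.23
     = 0.13 / 0.23 = 0.565217… → 0.565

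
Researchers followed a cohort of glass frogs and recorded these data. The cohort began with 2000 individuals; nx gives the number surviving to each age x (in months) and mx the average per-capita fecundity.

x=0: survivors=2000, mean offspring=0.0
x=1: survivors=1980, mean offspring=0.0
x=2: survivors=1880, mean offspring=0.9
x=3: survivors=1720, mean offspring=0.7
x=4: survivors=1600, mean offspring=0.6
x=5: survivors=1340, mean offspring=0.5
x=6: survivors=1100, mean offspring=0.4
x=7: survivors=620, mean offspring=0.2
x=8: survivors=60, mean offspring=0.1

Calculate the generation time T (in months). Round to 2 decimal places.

3.48

lx = nx/n0 = nx/2000: 1, 0.99, 0.94, 0.86, 0.8, 0.67, 0.55, 0.31, 0.03
lx·mx: 0, 0, 0.846, 0.602, 0.48, 0.335, 0.22, 0.062, 0.003 → R0 = 2.548
x·lx·mx: 0, 0, 1.692, 1.806, 1.92, 1.675, 1.32, 0.434, 0.024 → Σ = 8.871
T = 8.871 / 2.548 = 3.481554… → 3.48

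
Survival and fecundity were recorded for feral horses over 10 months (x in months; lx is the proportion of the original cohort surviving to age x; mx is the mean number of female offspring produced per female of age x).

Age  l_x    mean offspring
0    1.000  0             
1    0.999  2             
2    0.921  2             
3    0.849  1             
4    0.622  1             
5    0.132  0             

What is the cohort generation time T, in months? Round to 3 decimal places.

2.018

lx·mx: 0, 1.998, 1.842, 0.849, 0.622, 0 → R0 = 5.311
x·lx·mx: 0, 1.998, 3.684, 2.547, 2.488, 0 → Σ = 10.717
T = 10.717 / 5.311 = 2.017887… → 2.018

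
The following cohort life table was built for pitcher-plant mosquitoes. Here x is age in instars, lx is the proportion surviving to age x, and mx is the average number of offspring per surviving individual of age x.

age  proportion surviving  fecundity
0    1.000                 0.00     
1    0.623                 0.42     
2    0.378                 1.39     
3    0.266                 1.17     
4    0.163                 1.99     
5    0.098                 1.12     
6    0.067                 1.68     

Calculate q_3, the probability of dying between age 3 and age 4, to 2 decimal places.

q_3 = (l_3 − l_4) / l_3 = (0.266 − 0.163) / 0.266
     = 0.103 / 0.266 = 0.387218… → 0.39

0.39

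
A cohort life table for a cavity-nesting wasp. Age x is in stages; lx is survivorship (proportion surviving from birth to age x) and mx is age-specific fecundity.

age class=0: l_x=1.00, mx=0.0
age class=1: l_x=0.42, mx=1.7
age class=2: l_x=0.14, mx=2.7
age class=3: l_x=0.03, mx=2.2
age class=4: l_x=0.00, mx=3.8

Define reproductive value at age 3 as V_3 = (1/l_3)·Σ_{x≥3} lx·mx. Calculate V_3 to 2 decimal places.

lx·mx for x ≥ 3: 0.066, 0 → sum = 0.066
V_3 = 0.066 / l_3 = 0.066 / 0.03 = 2.2 → 2.20

2.20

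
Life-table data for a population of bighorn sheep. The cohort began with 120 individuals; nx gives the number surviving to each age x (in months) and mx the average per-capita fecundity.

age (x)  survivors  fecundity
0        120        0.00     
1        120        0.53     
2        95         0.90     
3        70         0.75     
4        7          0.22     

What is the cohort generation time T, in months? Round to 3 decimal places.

1.961

lx = nx/n0 = nx/120: 1, 1, 0.79167…, 0.58333…, 0.05833…
lx·mx: 0, 0.53, 0.7125…, 0.4375…, 0.012833… → R0 = 1.692833…
x·lx·mx: 0, 0.53, 1.425…, 1.3125…, 0.051333… → Σ = 3.318833…
T = 3.318833… / 1.692833… = 1.96052… → 1.961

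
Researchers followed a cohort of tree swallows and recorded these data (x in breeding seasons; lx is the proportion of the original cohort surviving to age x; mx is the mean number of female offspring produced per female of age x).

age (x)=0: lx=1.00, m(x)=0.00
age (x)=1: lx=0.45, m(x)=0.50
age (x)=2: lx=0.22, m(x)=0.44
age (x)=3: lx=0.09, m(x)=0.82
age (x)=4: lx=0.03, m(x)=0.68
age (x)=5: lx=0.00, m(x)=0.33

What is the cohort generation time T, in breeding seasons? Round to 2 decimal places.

1.73

lx·mx: 0, 0.225, 0.0968, 0.0738, 0.0204, 0 → R0 = 0.416
x·lx·mx: 0, 0.225, 0.1936, 0.2214, 0.0816, 0 → Σ = 0.7216
T = 0.7216 / 0.416 = 1.734615… → 1.73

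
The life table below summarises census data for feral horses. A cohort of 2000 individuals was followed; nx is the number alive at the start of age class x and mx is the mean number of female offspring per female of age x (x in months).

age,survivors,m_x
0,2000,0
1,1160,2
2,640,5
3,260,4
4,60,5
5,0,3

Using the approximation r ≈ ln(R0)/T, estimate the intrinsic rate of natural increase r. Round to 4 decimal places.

lx = nx/n0 = nx/2000: 1, 0.58, 0.32, 0.13, 0.03, 0
R0 = Σ lx·mx = 0 + 1.16 + 1.6 + 0.52 + 0.15 + 0 = 3.43
Σ x·lx·mx = 6.52; T = 6.52/3.43 = 1.90087…
r ≈ ln(R0)/T = ln(3.43)/1.90087… = 0.648417… → 0.6484

0.6484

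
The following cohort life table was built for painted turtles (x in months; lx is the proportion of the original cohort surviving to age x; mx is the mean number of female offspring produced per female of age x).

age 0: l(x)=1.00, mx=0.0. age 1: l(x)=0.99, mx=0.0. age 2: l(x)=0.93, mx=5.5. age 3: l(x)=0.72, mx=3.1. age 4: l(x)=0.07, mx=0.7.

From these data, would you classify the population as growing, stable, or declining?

R0 = Σ lx·mx = 0 + 0 + 5.115 + 2.232 + 0.049 = 7.396
R0 > 1, so the population is growing.

growing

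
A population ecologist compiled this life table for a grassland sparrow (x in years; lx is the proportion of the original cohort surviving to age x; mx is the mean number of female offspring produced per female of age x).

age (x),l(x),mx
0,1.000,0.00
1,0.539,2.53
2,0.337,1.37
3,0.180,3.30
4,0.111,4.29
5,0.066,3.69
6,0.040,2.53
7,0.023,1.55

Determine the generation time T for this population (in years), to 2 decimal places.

2.46

lx·mx: 0, 1.36367, 0.46169, 0.594, 0.47619, 0.24354, 0.1012, 0.03565 → R0 = 3.27594
x·lx·mx: 0, 1.36367, 0.92338, 1.782, 1.90476, 1.2177, 0.6072, 0.24955 → Σ = 8.04826
T = 8.04826 / 3.27594 = 2.456779… → 2.46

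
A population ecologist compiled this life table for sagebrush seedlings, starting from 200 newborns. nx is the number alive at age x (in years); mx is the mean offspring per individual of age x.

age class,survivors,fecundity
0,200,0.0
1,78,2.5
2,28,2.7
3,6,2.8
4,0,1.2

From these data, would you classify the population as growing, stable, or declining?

growing

lx = nx/n0 = nx/200: 1, 0.39, 0.14, 0.03, 0
R0 = Σ lx·mx = 0 + 0.975 + 0.378 + 0.084 + 0 = 1.437
R0 > 1, so the population is growing.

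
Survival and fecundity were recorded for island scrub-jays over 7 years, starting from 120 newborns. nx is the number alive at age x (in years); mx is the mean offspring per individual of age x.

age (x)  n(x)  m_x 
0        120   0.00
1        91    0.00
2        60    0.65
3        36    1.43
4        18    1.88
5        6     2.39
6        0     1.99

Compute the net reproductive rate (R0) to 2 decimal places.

1.16

lx = nx/n0 = nx/120: 1, 0.75833…, 0.5, 0.3, 0.15, 0.05, 0
lx·mx by age: 0, 0, 0.325, 0.429, 0.282, 0.1195, 0
R0 = Σ lx·mx = 1.1555… → 1.16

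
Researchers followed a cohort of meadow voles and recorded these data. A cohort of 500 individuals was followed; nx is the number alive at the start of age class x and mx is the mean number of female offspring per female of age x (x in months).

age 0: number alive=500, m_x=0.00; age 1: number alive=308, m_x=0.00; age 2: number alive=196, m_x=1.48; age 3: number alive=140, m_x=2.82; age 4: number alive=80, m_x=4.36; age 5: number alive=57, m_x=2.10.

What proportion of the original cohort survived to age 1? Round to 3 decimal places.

l_1 = n_1/n_0 = 308/500 = 0.616 → 0.616

0.616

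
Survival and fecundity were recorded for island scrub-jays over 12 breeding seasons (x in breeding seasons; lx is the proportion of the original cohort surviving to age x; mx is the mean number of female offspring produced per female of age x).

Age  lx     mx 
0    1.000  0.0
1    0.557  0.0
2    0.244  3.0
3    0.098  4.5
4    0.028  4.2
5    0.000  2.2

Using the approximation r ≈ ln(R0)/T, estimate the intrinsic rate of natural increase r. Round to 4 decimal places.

0.1011

R0 = Σ lx·mx = 0 + 0 + 0.732 + 0.441 + 0.1176 + 0 = 1.2906
Σ x·lx·mx = 3.2574; T = 3.2574/1.2906 = 2.52394…
r ≈ ln(R0)/T = ln(1.2906)/2.52394… = 0.101075… → 0.1011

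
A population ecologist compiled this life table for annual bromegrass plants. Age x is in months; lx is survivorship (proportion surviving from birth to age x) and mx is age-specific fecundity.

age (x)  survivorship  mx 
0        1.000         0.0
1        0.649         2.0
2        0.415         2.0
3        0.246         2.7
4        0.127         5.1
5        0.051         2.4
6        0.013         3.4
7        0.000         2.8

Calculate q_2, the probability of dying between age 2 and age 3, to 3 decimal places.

q_2 = (l_2 − l_3) / l_2 = (0.415 − 0.246) / 0.415
     = 0.169 / 0.415 = 0.407229… → 0.407

0.407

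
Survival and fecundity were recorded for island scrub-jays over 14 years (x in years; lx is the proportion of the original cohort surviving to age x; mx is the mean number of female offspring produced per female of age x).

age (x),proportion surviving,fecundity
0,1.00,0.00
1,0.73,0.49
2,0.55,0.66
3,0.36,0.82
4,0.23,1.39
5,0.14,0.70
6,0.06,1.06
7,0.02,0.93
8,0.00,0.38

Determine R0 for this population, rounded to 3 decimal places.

1.516

lx·mx by age: 0, 0.3577, 0.363, 0.2952, 0.3197, 0.098, 0.0636, 0.0186, 0
R0 = Σ lx·mx = 1.5158 → 1.516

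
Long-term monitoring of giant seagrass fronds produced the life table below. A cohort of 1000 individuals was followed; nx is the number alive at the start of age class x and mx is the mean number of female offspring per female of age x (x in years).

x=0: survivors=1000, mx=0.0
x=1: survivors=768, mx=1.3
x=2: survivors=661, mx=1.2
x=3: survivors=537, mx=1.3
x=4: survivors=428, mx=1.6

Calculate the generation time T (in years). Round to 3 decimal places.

lx = nx/n0 = nx/1000: 1, 0.768, 0.661, 0.537, 0.428
lx·mx: 0, 0.9984, 0.7932, 0.6981, 0.6848 → R0 = 3.1745
x·lx·mx: 0, 0.9984, 1.5864, 2.0943, 2.7392 → Σ = 7.4183
T = 7.4183 / 3.1745 = 2.33684… → 2.337

2.337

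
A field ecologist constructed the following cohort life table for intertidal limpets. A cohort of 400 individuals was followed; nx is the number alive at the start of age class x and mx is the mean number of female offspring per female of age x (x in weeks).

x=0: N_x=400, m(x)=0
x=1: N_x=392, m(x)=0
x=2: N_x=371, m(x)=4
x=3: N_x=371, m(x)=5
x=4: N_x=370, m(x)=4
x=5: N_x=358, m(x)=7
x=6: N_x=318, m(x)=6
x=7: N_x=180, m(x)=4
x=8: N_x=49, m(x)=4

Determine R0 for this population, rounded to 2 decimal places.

25.37

lx = nx/n0 = nx/400: 1, 0.98, 0.9275, 0.9275, 0.925, 0.895, 0.795, 0.45, 0.1225
lx·mx by age: 0, 0, 3.71, 4.6375, 3.7, 6.265, 4.77, 1.8, 0.49
R0 = Σ lx·mx = 25.3725 → 25.37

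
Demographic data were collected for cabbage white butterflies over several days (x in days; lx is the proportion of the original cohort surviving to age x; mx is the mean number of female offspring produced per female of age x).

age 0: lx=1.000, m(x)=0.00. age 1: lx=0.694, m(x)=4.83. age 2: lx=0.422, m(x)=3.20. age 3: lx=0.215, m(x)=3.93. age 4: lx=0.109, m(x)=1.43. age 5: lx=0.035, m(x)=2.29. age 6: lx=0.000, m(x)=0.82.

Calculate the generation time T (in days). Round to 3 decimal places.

1.662

lx·mx: 0, 3.35202, 1.3504, 0.84495, 0.15587, 0.08015, 0 → R0 = 5.78339
x·lx·mx: 0, 3.35202, 2.7008, 2.53485, 0.62348, 0.40075, 0 → Σ = 9.6119
T = 9.6119 / 5.78339 = 1.661984… → 1.662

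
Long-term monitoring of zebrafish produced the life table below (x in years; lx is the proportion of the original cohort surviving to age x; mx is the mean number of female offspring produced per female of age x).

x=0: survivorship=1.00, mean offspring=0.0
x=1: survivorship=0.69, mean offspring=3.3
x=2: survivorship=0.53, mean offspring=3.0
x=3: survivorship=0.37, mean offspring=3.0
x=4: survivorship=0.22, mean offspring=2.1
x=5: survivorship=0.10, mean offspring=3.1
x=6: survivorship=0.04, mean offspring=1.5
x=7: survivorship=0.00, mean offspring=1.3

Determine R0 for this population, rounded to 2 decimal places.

lx·mx by age: 0, 2.277, 1.59, 1.11, 0.462, 0.31, 0.06, 0
R0 = Σ lx·mx = 5.809 → 5.81

5.81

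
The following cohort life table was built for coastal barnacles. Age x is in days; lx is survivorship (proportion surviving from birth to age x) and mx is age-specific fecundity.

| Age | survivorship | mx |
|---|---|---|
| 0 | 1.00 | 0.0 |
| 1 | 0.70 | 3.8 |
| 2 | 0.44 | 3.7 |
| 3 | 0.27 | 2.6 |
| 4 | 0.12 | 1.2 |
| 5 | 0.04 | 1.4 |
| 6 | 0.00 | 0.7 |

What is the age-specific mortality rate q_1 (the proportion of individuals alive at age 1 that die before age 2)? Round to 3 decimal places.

q_1 = (l_1 − l_2) / l_1 = (0.7 − 0.44) / 0.7
     = 0.26 / 0.7 = 0.371429… → 0.371

0.371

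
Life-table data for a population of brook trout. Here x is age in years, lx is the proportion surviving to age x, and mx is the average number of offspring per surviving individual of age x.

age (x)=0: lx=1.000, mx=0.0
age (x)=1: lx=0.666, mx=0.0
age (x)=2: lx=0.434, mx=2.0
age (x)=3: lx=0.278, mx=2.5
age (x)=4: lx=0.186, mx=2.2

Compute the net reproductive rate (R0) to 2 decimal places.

1.97

lx·mx by age: 0, 0, 0.868, 0.695, 0.4092
R0 = Σ lx·mx = 1.9722 → 1.97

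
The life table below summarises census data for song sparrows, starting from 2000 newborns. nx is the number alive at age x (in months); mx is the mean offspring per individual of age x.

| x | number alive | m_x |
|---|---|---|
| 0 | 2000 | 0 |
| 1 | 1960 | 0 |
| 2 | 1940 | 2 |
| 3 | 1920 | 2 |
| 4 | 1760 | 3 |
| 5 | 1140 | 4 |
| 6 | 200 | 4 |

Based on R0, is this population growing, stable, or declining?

lx = nx/n0 = nx/2000: 1, 0.98, 0.97, 0.96, 0.88, 0.57, 0.1
R0 = Σ lx·mx = 0 + 0 + 1.94 + 1.92 + 2.64 + 2.28 + 0.4 = 9.18
R0 > 1, so the population is growing.

growing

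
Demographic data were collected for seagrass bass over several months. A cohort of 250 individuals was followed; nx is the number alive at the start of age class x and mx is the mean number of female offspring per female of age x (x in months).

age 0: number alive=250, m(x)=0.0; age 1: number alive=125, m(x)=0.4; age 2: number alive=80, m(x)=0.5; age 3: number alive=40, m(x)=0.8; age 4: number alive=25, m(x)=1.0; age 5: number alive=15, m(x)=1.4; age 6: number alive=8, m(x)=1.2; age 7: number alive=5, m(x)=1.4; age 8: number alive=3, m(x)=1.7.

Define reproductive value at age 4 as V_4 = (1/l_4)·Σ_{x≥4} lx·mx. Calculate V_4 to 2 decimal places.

2.71

lx = nx/n0 = nx/250: 1, 0.5, 0.32, 0.16, 0.1, 0.06, 0.032, 0.02, 0.012
lx·mx for x ≥ 4: 0.1, 0.084, 0.0384, 0.028, 0.0204 → sum = 0.2708
V_4 = 0.2708 / l_4 = 0.2708 / 0.1 = 2.708 → 2.71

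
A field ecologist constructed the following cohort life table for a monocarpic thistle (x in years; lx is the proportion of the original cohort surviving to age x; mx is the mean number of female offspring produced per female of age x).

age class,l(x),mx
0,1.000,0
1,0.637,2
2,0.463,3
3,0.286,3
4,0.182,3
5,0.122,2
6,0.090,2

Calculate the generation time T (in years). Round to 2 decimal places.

2.47

lx·mx: 0, 1.274, 1.389, 0.858, 0.546, 0.244, 0.18 → R0 = 4.491
x·lx·mx: 0, 1.274, 2.778, 2.574, 2.184, 1.22, 1.08 → Σ = 11.11
T = 11.11 / 4.491 = 2.473837… → 2.47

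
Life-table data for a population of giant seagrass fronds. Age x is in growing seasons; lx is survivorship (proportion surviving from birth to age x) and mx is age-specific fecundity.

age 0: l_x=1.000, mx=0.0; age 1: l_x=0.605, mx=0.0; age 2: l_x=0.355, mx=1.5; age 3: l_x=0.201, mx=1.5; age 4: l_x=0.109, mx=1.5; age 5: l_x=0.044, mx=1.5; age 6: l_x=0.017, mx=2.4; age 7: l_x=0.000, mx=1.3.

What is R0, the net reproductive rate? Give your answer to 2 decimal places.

1.10

lx·mx by age: 0, 0, 0.5325, 0.3015, 0.1635, 0.066, 0.0408, 0
R0 = Σ lx·mx = 1.1043 → 1.10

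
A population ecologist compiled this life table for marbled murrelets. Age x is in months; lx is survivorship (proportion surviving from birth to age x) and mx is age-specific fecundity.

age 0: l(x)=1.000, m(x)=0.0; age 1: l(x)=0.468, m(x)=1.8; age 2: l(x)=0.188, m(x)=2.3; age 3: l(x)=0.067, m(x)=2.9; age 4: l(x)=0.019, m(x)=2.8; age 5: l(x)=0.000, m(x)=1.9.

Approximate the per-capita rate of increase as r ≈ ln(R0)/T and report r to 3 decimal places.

R0 = Σ lx·mx = 0 + 0.8424 + 0.4324 + 0.1943 + 0.0532 + 0 = 1.5223
Σ x·lx·mx = 2.5029; T = 2.5029/1.5223 = 1.64416…
r ≈ ln(R0)/T = ln(1.5223)/1.64416… = 0.25559… → 0.256

0.256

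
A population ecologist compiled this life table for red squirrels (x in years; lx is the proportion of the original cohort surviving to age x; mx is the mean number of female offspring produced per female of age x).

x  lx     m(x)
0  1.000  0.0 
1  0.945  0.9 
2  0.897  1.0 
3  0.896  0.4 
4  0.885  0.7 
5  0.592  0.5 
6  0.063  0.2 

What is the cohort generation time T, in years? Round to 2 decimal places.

2.56

lx·mx: 0, 0.8505, 0.897, 0.3584, 0.6195, 0.296, 0.0126 → R0 = 3.034
x·lx·mx: 0, 0.8505, 1.794, 1.0752, 2.478, 1.48, 0.0756 → Σ = 7.7533
T = 7.7533 / 3.034 = 2.555471… → 2.56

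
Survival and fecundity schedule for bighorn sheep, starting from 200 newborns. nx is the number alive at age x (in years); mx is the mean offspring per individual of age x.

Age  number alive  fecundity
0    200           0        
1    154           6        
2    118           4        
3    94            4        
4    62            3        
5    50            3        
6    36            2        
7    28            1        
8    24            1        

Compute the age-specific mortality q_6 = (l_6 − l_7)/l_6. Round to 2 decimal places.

0.22

lx = nx/n0 = nx/200: 1, 0.77, 0.59, 0.47, 0.31, 0.25, 0.18, 0.14, 0.12
q_6 = (l_6 − l_7) / l_6 = (0.18 − 0.14) / 0.18
     = 0.04 / 0.18 = 0.222222… → 0.22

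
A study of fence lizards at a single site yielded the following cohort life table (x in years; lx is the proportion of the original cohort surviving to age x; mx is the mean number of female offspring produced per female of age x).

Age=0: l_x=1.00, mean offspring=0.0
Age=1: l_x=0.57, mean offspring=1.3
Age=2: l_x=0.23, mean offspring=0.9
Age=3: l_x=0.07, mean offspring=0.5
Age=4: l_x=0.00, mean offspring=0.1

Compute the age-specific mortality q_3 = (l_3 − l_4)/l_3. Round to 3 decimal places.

q_3 = (l_3 − l_4) / l_3 = (0.07 − 0) / 0.07
     = 0.07 / 0.07 = 1 → 1.000

1.000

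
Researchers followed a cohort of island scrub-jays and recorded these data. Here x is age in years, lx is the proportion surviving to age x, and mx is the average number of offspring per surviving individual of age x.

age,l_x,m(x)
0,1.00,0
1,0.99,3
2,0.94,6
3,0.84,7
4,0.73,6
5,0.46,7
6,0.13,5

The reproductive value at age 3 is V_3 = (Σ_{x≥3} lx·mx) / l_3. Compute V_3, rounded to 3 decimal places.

lx·mx for x ≥ 3: 5.88, 4.38, 3.22, 0.65 → sum = 14.13
V_3 = 14.13 / l_3 = 14.13 / 0.84 = 16.821429… → 16.821

16.821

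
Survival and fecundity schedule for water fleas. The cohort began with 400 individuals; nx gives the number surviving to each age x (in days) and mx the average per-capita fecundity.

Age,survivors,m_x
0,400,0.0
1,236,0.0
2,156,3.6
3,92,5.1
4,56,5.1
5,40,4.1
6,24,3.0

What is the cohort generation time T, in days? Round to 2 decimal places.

lx = nx/n0 = nx/400: 1, 0.59, 0.39, 0.23, 0.14, 0.1, 0.06
lx·mx: 0, 0, 1.404, 1.173, 0.714, 0.41, 0.18 → R0 = 3.881
x·lx·mx: 0, 0, 2.808, 3.519, 2.856, 2.05, 1.08 → Σ = 12.313
T = 12.313 / 3.881 = 3.172636… → 3.17

3.17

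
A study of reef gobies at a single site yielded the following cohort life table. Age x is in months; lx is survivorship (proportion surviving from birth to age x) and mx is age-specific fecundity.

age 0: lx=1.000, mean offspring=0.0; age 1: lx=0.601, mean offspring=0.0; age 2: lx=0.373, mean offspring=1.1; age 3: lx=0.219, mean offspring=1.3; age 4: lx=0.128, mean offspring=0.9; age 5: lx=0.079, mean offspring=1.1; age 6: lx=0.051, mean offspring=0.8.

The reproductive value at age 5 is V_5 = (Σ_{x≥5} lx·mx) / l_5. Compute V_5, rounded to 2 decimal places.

lx·mx for x ≥ 5: 0.0869, 0.0408 → sum = 0.1277
V_5 = 0.1277 / l_5 = 0.1277 / 0.079 = 1.616456… → 1.62

1.62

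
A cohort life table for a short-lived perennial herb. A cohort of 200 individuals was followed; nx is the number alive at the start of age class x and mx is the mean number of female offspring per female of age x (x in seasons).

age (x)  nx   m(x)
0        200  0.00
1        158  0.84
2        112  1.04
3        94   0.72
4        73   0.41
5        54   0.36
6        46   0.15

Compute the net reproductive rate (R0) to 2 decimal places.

1.87

lx = nx/n0 = nx/200: 1, 0.79, 0.56, 0.47, 0.365, 0.27, 0.23
lx·mx by age: 0, 0.6636, 0.5824, 0.3384, 0.14965, 0.0972, 0.0345
R0 = Σ lx·mx = 1.86575 → 1.87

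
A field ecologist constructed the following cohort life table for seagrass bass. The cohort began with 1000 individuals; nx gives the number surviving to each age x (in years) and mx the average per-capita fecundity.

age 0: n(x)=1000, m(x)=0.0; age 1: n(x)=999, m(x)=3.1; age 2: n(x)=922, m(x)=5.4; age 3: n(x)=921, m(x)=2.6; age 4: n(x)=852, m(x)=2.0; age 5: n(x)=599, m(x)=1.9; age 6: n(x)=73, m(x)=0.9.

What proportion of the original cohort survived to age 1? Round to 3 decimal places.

l_1 = n_1/n_0 = 999/1000 = 0.999 → 0.999

0.999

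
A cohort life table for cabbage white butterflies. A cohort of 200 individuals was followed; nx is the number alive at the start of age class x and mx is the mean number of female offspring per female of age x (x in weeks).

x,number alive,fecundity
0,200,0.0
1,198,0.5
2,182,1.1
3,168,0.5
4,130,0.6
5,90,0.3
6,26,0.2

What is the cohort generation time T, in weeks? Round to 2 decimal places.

lx = nx/n0 = nx/200: 1, 0.99, 0.91, 0.84, 0.65, 0.45, 0.13
lx·mx: 0, 0.495, 1.001, 0.42, 0.39, 0.135, 0.026 → R0 = 2.467
x·lx·mx: 0, 0.495, 2.002, 1.26, 1.56, 0.675, 0.156 → Σ = 6.148
T = 6.148 / 2.467 = 2.492096… → 2.49

2.49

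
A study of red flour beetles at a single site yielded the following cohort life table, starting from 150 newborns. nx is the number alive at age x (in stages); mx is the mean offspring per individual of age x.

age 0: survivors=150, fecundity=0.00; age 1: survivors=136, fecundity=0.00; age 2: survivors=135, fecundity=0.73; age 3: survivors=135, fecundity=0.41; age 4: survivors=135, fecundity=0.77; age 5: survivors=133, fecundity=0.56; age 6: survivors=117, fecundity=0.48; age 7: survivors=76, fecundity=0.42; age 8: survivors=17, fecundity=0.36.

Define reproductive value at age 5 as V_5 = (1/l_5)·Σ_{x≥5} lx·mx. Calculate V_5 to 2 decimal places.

lx = nx/n0 = nx/150: 1, 0.90667…, 0.9, 0.9, 0.9, 0.88667…, 0.78, 0.50667…, 0.11333…
lx·mx for x ≥ 5: 0.496533…, 0.3744, 0.2128…, 0.0408… → sum = 1.124533…
V_5 = 1.124533… / l_5 = 1.124533… / 0.886667… = 1.268271… → 1.27

1.27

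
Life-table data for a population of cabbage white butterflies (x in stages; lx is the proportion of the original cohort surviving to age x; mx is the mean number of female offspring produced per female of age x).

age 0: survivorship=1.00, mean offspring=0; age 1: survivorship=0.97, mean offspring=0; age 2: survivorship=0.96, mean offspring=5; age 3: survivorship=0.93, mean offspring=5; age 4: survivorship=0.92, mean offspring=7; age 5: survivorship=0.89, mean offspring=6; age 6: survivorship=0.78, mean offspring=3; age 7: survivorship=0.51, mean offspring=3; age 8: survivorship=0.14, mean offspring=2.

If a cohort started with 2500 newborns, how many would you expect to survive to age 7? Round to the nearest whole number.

1275

Expected survivors = N0 · l_7 = 2500 × 0.51 = 1275 → 1275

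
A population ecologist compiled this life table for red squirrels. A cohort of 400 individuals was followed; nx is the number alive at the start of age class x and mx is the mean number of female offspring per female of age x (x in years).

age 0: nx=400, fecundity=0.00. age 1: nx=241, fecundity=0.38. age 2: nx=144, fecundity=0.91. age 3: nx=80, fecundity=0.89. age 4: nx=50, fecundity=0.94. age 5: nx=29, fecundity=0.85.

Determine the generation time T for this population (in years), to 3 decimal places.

2.404

lx = nx/n0 = nx/400: 1, 0.6025, 0.36, 0.2, 0.125, 0.0725
lx·mx: 0, 0.22895, 0.3276, 0.178, 0.1175, 0.061625 → R0 = 0.913675
x·lx·mx: 0, 0.22895, 0.6552, 0.534, 0.47, 0.308125 → Σ = 2.196275
T = 2.196275 / 0.913675 = 2.403781… → 2.404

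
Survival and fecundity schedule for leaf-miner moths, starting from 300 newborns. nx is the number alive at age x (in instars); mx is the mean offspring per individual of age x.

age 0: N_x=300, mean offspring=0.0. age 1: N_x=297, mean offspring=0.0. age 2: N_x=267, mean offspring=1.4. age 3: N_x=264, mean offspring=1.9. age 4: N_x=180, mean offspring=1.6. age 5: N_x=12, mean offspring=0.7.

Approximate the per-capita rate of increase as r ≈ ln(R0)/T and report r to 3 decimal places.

0.463

lx = nx/n0 = nx/300: 1, 0.99, 0.89, 0.88, 0.6, 0.04
R0 = Σ lx·mx = 0 + 0 + 1.246 + 1.672 + 0.96 + 0.028 = 3.906
Σ x·lx·mx = 11.488; T = 11.488/3.906 = 2.94112…
r ≈ ln(R0)/T = ln(3.906)/2.94112… = 0.46326… → 0.463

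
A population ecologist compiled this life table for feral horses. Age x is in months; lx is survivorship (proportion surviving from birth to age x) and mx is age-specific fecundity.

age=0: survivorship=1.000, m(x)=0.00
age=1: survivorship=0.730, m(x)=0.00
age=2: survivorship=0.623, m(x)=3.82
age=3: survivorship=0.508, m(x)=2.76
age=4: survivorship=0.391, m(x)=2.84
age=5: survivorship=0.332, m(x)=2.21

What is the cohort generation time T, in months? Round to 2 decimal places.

lx·mx: 0, 0, 2.37986, 1.40208, 1.11044, 0.73372 → R0 = 5.6261
x·lx·mx: 0, 0, 4.75972, 4.20624, 4.44176, 3.6686 → Σ = 17.07632
T = 17.07632 / 5.6261 = 3.035197… → 3.04

3.04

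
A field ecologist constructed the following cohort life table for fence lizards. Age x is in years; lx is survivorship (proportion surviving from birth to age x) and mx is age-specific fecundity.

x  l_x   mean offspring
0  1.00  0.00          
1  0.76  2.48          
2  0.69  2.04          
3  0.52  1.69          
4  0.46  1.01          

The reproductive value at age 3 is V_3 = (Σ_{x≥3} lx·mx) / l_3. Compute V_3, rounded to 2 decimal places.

lx·mx for x ≥ 3: 0.8788, 0.4646 → sum = 1.3434
V_3 = 1.3434 / l_3 = 1.3434 / 0.52 = 2.583462… → 2.58

2.58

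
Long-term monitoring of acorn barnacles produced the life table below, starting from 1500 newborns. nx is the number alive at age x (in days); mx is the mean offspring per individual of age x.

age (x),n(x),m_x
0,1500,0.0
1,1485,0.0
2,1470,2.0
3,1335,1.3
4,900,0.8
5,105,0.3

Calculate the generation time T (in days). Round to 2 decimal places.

2.60

lx = nx/n0 = nx/1500: 1, 0.99, 0.98, 0.89, 0.6, 0.07
lx·mx: 0, 0, 1.96, 1.157, 0.48, 0.021 → R0 = 3.618
x·lx·mx: 0, 0, 3.92, 3.471, 1.92, 0.105 → Σ = 9.416
T = 9.416 / 3.618 = 2.602543… → 2.60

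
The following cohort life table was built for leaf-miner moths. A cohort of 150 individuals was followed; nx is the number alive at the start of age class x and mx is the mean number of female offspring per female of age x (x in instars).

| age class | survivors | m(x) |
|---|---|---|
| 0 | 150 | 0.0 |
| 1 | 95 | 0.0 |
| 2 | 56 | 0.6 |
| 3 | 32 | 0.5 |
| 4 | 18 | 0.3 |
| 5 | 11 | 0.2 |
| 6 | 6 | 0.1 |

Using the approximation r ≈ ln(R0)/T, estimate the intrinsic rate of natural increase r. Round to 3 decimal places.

-0.364

lx = nx/n0 = nx/150: 1, 0.63333…, 0.37333…, 0.21333…, 0.12, 0.07333…, 0.04
R0 = Σ lx·mx = 0 + 0 + 0.224… + 0.10667… + 0.036 + 0.01467… + 0.004 = 0.385333…
Σ x·lx·mx = 1.009333…; T = 1.009333…/0.385333… = 2.61938…
r ≈ ln(R0)/T = ln(0.385333…)/2.61938… = -0.36407… → -0.364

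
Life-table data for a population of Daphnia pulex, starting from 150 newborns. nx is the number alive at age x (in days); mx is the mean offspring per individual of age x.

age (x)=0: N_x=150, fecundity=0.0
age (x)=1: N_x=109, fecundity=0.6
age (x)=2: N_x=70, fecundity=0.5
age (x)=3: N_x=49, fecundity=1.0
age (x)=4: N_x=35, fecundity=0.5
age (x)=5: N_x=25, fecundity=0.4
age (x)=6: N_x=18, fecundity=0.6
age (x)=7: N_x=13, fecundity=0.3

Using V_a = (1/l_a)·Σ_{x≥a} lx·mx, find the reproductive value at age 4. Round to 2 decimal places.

lx = nx/n0 = nx/150: 1, 0.72667…, 0.46667…, 0.32667…, 0.23333…, 0.16667…, 0.12, 0.08667…
lx·mx for x ≥ 4: 0.116667…, 0.066667…, 0.072, 0.026… → sum = 0.281333…
V_4 = 0.281333… / l_4 = 0.281333… / 0.233333… = 1.205714… → 1.21

1.21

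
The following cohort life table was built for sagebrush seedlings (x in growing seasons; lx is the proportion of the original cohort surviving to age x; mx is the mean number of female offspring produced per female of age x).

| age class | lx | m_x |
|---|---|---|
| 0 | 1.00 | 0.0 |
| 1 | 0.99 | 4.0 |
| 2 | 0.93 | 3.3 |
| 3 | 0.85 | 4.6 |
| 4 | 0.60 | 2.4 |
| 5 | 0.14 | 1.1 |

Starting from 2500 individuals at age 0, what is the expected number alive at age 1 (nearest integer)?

Expected survivors = N0 · l_1 = 2500 × 0.99 = 2475 → 2475

2475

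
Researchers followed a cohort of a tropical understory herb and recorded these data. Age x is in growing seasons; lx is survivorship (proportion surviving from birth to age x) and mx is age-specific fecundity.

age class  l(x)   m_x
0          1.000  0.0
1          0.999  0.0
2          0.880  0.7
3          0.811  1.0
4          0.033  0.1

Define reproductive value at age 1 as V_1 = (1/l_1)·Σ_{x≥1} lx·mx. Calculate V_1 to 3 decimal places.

1.432

lx·mx for x ≥ 1: 0, 0.616, 0.811, 0.0033 → sum = 1.4303
V_1 = 1.4303 / l_1 = 1.4303 / 0.999 = 1.431732… → 1.432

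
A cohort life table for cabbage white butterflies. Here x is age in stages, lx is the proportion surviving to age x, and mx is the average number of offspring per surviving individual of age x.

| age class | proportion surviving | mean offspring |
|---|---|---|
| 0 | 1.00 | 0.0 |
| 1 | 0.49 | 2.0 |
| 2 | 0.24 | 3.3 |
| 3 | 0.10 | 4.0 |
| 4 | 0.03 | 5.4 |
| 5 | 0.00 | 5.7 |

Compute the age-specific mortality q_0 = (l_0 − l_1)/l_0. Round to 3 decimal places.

0.510

q_0 = (l_0 − l_1) / l_0 = (1 − 0.49) / 1
     = 0.51 / 1 = 0.51 → 0.510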